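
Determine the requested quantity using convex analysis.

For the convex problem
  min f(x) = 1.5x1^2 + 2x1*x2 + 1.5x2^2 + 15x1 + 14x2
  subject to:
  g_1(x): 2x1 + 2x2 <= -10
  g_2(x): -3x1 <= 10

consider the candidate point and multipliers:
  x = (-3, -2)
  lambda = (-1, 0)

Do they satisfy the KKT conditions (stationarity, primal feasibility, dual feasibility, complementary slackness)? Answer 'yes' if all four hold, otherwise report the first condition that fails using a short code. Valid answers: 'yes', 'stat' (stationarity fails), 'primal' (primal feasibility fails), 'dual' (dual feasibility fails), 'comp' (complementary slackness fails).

Gradient of f: grad f(x) = Q x + c = (2, 2)
Constraint values g_i(x) = a_i^T x - b_i:
  g_1((-3, -2)) = 0
  g_2((-3, -2)) = -1
Stationarity residual: grad f(x) + sum_i lambda_i a_i = (0, 0)
  -> stationarity OK
Primal feasibility (all g_i <= 0): OK
Dual feasibility (all lambda_i >= 0): FAILS
Complementary slackness (lambda_i * g_i(x) = 0 for all i): OK

Verdict: the first failing condition is dual_feasibility -> dual.

dual


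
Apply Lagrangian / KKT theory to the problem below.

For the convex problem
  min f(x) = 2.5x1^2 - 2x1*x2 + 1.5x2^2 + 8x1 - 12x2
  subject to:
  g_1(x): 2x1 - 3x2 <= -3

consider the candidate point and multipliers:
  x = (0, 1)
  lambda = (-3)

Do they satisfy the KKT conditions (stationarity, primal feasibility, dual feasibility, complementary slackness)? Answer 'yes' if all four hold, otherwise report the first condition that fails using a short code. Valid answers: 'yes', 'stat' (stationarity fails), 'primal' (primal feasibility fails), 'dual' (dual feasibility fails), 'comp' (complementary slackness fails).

Gradient of f: grad f(x) = Q x + c = (6, -9)
Constraint values g_i(x) = a_i^T x - b_i:
  g_1((0, 1)) = 0
Stationarity residual: grad f(x) + sum_i lambda_i a_i = (0, 0)
  -> stationarity OK
Primal feasibility (all g_i <= 0): OK
Dual feasibility (all lambda_i >= 0): FAILS
Complementary slackness (lambda_i * g_i(x) = 0 for all i): OK

Verdict: the first failing condition is dual_feasibility -> dual.

dual


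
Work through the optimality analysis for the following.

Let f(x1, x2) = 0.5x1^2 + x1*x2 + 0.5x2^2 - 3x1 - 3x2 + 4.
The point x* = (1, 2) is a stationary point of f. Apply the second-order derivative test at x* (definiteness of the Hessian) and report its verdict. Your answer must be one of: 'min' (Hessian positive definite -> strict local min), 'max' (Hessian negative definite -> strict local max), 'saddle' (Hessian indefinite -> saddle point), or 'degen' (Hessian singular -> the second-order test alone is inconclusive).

Compute the Hessian H = grad^2 f:
  H = [[1, 1], [1, 1]]
Verify stationarity: grad f(x*) = H x* + g = (0, 0).
Eigenvalues of H: 0, 2.
H has a zero eigenvalue (singular; positive semidefinite but not definite), so H is neither positive definite, negative definite, nor indefinite. The second-order test alone is inconclusive -> degen.
(Indeed, f is constant along the null direction of H through x*, so x* is not a strict local extremum.)

degen


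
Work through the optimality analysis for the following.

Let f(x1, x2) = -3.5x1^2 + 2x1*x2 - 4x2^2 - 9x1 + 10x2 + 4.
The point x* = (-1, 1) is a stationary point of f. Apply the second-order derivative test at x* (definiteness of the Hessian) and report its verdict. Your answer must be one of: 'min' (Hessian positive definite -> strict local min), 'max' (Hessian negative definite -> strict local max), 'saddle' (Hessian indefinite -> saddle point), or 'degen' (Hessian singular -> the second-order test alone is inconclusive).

Compute the Hessian H = grad^2 f:
  H = [[-7, 2], [2, -8]]
Verify stationarity: grad f(x*) = H x* + g = (0, 0).
Eigenvalues of H: -9.5616, -5.4384.
Both eigenvalues < 0, so H is negative definite -> x* is a strict local max.

max


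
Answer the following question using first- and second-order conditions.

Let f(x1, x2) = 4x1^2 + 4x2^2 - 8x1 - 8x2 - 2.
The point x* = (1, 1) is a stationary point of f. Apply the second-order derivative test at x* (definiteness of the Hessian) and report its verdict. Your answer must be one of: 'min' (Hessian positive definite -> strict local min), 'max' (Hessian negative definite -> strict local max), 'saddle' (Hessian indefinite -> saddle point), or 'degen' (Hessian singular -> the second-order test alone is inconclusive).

Compute the Hessian H = grad^2 f:
  H = [[8, 0], [0, 8]]
Verify stationarity: grad f(x*) = H x* + g = (0, 0).
Eigenvalues of H: 8, 8.
Both eigenvalues > 0, so H is positive definite -> x* is a strict local min.

min


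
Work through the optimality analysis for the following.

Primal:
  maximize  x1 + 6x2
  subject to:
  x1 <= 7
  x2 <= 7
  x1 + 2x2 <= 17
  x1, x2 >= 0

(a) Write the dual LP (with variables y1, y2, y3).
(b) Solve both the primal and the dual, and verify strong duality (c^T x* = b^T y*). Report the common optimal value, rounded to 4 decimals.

The standard primal-dual pair for 'max c^T x s.t. A x <= b, x >= 0' is:
  Dual:  min b^T y  s.t.  A^T y >= c,  y >= 0.

So the dual LP is:
  minimize  7y1 + 7y2 + 17y3
  subject to:
    y1 + y3 >= 1
    y2 + 2y3 >= 6
    y1, y2, y3 >= 0

Solving the primal: x* = (3, 7).
  primal value c^T x* = 45.
Solving the dual: y* = (0, 4, 1).
  dual value b^T y* = 45.
Strong duality: c^T x* = b^T y*. Confirmed.

45


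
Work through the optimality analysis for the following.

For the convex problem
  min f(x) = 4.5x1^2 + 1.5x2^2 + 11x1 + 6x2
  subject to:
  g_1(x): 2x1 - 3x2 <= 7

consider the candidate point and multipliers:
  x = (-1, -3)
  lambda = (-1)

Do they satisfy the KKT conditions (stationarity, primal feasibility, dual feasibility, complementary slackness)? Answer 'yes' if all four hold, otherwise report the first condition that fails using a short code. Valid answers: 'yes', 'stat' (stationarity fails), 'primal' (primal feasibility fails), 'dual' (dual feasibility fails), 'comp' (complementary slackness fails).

Gradient of f: grad f(x) = Q x + c = (2, -3)
Constraint values g_i(x) = a_i^T x - b_i:
  g_1((-1, -3)) = 0
Stationarity residual: grad f(x) + sum_i lambda_i a_i = (0, 0)
  -> stationarity OK
Primal feasibility (all g_i <= 0): OK
Dual feasibility (all lambda_i >= 0): FAILS
Complementary slackness (lambda_i * g_i(x) = 0 for all i): OK

Verdict: the first failing condition is dual_feasibility -> dual.

dual


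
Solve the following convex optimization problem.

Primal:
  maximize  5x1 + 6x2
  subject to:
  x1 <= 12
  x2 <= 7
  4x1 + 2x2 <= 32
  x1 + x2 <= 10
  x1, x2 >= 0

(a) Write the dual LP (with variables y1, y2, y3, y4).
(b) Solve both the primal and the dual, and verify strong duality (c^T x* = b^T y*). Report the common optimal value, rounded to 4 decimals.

The standard primal-dual pair for 'max c^T x s.t. A x <= b, x >= 0' is:
  Dual:  min b^T y  s.t.  A^T y >= c,  y >= 0.

So the dual LP is:
  minimize  12y1 + 7y2 + 32y3 + 10y4
  subject to:
    y1 + 4y3 + y4 >= 5
    y2 + 2y3 + y4 >= 6
    y1, y2, y3, y4 >= 0

Solving the primal: x* = (3, 7).
  primal value c^T x* = 57.
Solving the dual: y* = (0, 1, 0, 5).
  dual value b^T y* = 57.
Strong duality: c^T x* = b^T y*. Confirmed.

57


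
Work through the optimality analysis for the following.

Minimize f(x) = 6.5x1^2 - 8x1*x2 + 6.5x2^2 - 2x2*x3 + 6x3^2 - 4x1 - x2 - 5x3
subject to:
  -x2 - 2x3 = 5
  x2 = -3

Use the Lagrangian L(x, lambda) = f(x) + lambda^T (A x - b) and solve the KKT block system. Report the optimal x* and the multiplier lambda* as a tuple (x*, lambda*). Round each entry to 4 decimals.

Form the Lagrangian:
  L(x, lambda) = (1/2) x^T Q x + c^T x + lambda^T (A x - b)
Stationarity (grad_x L = 0): Q x + c + A^T lambda = 0.
Primal feasibility: A x = b.

This gives the KKT block system:
  [ Q   A^T ] [ x     ]   [-c ]
  [ A    0  ] [ lambda ] = [ b ]

Solving the linear system:
  x*      = (-1.5385, -3, -1)
  lambda* = (-5.5, 20.1923)
  f(x*)   = 51.1154

x* = (-1.5385, -3, -1), lambda* = (-5.5, 20.1923)


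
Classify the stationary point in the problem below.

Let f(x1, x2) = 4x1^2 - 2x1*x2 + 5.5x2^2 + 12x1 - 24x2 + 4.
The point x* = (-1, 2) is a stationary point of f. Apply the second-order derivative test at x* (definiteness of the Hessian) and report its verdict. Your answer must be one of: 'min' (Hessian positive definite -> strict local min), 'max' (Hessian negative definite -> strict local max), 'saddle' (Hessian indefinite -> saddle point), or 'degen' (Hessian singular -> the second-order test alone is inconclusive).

Compute the Hessian H = grad^2 f:
  H = [[8, -2], [-2, 11]]
Verify stationarity: grad f(x*) = H x* + g = (0, 0).
Eigenvalues of H: 7, 12.
Both eigenvalues > 0, so H is positive definite -> x* is a strict local min.

min


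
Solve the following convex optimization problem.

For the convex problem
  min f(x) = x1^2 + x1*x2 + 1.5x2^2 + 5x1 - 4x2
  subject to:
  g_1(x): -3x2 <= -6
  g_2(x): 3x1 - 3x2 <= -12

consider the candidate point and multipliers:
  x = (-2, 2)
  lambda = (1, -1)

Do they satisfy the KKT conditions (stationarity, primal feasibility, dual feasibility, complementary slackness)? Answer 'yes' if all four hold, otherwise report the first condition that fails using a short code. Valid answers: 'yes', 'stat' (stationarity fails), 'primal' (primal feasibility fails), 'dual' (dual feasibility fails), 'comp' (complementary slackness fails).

Gradient of f: grad f(x) = Q x + c = (3, 0)
Constraint values g_i(x) = a_i^T x - b_i:
  g_1((-2, 2)) = 0
  g_2((-2, 2)) = 0
Stationarity residual: grad f(x) + sum_i lambda_i a_i = (0, 0)
  -> stationarity OK
Primal feasibility (all g_i <= 0): OK
Dual feasibility (all lambda_i >= 0): FAILS
Complementary slackness (lambda_i * g_i(x) = 0 for all i): OK

Verdict: the first failing condition is dual_feasibility -> dual.

dual


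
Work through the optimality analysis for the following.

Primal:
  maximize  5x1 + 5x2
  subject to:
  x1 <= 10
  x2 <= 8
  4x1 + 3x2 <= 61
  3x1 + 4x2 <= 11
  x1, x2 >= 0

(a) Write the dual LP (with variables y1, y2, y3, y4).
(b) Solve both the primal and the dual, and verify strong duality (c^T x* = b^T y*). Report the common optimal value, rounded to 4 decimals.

The standard primal-dual pair for 'max c^T x s.t. A x <= b, x >= 0' is:
  Dual:  min b^T y  s.t.  A^T y >= c,  y >= 0.

So the dual LP is:
  minimize  10y1 + 8y2 + 61y3 + 11y4
  subject to:
    y1 + 4y3 + 3y4 >= 5
    y2 + 3y3 + 4y4 >= 5
    y1, y2, y3, y4 >= 0

Solving the primal: x* = (3.6667, 0).
  primal value c^T x* = 18.3333.
Solving the dual: y* = (0, 0, 0, 1.6667).
  dual value b^T y* = 18.3333.
Strong duality: c^T x* = b^T y*. Confirmed.

18.3333


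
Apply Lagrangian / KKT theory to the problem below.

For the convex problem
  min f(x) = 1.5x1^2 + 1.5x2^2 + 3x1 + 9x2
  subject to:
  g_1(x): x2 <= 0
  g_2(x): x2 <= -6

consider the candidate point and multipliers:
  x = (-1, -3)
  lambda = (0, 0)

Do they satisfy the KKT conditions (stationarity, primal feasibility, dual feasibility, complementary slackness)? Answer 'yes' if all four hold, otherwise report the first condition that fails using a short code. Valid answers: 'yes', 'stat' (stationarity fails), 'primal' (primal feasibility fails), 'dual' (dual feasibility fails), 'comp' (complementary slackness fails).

Gradient of f: grad f(x) = Q x + c = (0, 0)
Constraint values g_i(x) = a_i^T x - b_i:
  g_1((-1, -3)) = -3
  g_2((-1, -3)) = 3
Stationarity residual: grad f(x) + sum_i lambda_i a_i = (0, 0)
  -> stationarity OK
Primal feasibility (all g_i <= 0): FAILS
Dual feasibility (all lambda_i >= 0): OK
Complementary slackness (lambda_i * g_i(x) = 0 for all i): OK

Verdict: the first failing condition is primal_feasibility -> primal.

primal


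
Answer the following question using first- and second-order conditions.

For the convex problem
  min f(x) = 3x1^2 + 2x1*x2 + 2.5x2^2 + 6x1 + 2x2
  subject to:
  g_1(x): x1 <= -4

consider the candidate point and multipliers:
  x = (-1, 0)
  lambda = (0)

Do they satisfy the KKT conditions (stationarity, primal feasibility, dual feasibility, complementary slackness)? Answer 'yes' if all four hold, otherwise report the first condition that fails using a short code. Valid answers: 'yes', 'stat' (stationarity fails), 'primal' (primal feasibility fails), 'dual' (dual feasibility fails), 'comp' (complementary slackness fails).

Gradient of f: grad f(x) = Q x + c = (0, 0)
Constraint values g_i(x) = a_i^T x - b_i:
  g_1((-1, 0)) = 3
Stationarity residual: grad f(x) + sum_i lambda_i a_i = (0, 0)
  -> stationarity OK
Primal feasibility (all g_i <= 0): FAILS
Dual feasibility (all lambda_i >= 0): OK
Complementary slackness (lambda_i * g_i(x) = 0 for all i): OK

Verdict: the first failing condition is primal_feasibility -> primal.

primal


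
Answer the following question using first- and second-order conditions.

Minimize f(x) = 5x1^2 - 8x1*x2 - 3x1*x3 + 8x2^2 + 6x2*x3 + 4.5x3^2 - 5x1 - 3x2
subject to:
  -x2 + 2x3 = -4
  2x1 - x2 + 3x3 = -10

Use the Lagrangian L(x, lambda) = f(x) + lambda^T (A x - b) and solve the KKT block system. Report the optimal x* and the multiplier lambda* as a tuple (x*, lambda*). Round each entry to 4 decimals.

Form the Lagrangian:
  L(x, lambda) = (1/2) x^T Q x + c^T x + lambda^T (A x - b)
Stationarity (grad_x L = 0): Q x + c + A^T lambda = 0.
Primal feasibility: A x = b.

This gives the KKT block system:
  [ Q   A^T ] [ x     ]   [-c ]
  [ A    0  ] [ lambda ] = [ b ]

Solving the linear system:
  x*      = (-2.0021, 0.0084, -1.9958)
  lambda* = (-8.3734, 9.5506)
  f(x*)   = 35.9989

x* = (-2.0021, 0.0084, -1.9958), lambda* = (-8.3734, 9.5506)


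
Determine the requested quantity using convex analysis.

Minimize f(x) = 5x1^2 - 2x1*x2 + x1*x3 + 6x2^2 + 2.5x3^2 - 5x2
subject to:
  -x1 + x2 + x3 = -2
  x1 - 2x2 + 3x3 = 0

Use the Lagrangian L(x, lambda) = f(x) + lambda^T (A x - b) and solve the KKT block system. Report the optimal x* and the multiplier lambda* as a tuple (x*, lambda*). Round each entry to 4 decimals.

Form the Lagrangian:
  L(x, lambda) = (1/2) x^T Q x + c^T x + lambda^T (A x - b)
Stationarity (grad_x L = 0): Q x + c + A^T lambda = 0.
Primal feasibility: A x = b.

This gives the KKT block system:
  [ Q   A^T ] [ x     ]   [-c ]
  [ A    0  ] [ lambda ] = [ b ]

Solving the linear system:
  x*      = (0.9761, -0.4191, -0.6048)
  lambda* = (8.008, -1.9867)
  f(x*)   = 9.0557

x* = (0.9761, -0.4191, -0.6048), lambda* = (8.008, -1.9867)


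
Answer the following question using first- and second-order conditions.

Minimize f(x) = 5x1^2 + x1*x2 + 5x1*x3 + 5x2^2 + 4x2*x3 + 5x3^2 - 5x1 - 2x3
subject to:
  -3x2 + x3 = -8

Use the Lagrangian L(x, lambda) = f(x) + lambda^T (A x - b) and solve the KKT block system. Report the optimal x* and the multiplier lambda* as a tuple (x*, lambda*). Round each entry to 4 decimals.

Form the Lagrangian:
  L(x, lambda) = (1/2) x^T Q x + c^T x + lambda^T (A x - b)
Stationarity (grad_x L = 0): Q x + c + A^T lambda = 0.
Primal feasibility: A x = b.

This gives the KKT block system:
  [ Q   A^T ] [ x     ]   [-c ]
  [ A    0  ] [ lambda ] = [ b ]

Solving the linear system:
  x*      = (1.1504, 2.0935, -1.7195)
  lambda* = (5.0691)
  f(x*)   = 19.1199

x* = (1.1504, 2.0935, -1.7195), lambda* = (5.0691)


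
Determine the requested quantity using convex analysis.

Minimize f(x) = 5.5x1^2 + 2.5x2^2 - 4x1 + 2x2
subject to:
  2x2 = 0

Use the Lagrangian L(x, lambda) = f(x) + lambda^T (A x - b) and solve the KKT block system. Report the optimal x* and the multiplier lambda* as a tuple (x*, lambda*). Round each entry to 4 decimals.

Form the Lagrangian:
  L(x, lambda) = (1/2) x^T Q x + c^T x + lambda^T (A x - b)
Stationarity (grad_x L = 0): Q x + c + A^T lambda = 0.
Primal feasibility: A x = b.

This gives the KKT block system:
  [ Q   A^T ] [ x     ]   [-c ]
  [ A    0  ] [ lambda ] = [ b ]

Solving the linear system:
  x*      = (0.3636, 0)
  lambda* = (-1)
  f(x*)   = -0.7273

x* = (0.3636, 0), lambda* = (-1)


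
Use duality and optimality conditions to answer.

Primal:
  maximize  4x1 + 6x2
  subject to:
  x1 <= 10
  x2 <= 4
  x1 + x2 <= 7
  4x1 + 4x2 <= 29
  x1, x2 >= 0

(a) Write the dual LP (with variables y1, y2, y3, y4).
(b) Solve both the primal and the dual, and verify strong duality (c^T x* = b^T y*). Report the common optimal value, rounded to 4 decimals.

The standard primal-dual pair for 'max c^T x s.t. A x <= b, x >= 0' is:
  Dual:  min b^T y  s.t.  A^T y >= c,  y >= 0.

So the dual LP is:
  minimize  10y1 + 4y2 + 7y3 + 29y4
  subject to:
    y1 + y3 + 4y4 >= 4
    y2 + y3 + 4y4 >= 6
    y1, y2, y3, y4 >= 0

Solving the primal: x* = (3, 4).
  primal value c^T x* = 36.
Solving the dual: y* = (0, 2, 4, 0).
  dual value b^T y* = 36.
Strong duality: c^T x* = b^T y*. Confirmed.

36


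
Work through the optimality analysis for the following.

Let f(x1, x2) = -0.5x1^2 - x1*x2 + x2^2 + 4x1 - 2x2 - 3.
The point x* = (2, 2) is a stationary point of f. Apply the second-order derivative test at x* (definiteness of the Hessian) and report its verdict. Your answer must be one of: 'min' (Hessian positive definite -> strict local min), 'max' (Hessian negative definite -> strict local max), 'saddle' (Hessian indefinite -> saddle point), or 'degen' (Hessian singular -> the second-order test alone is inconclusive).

Compute the Hessian H = grad^2 f:
  H = [[-1, -1], [-1, 2]]
Verify stationarity: grad f(x*) = H x* + g = (0, 0).
Eigenvalues of H: -1.3028, 2.3028.
Eigenvalues have mixed signs, so H is indefinite -> x* is a saddle point.

saddle


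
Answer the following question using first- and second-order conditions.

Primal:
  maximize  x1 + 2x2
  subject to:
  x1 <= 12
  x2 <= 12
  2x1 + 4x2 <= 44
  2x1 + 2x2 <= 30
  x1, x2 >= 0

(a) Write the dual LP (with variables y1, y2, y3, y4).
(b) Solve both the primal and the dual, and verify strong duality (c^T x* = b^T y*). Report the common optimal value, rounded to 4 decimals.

The standard primal-dual pair for 'max c^T x s.t. A x <= b, x >= 0' is:
  Dual:  min b^T y  s.t.  A^T y >= c,  y >= 0.

So the dual LP is:
  minimize  12y1 + 12y2 + 44y3 + 30y4
  subject to:
    y1 + 2y3 + 2y4 >= 1
    y2 + 4y3 + 2y4 >= 2
    y1, y2, y3, y4 >= 0

Solving the primal: x* = (8, 7).
  primal value c^T x* = 22.
Solving the dual: y* = (0, 0, 0.5, 0).
  dual value b^T y* = 22.
Strong duality: c^T x* = b^T y*. Confirmed.

22


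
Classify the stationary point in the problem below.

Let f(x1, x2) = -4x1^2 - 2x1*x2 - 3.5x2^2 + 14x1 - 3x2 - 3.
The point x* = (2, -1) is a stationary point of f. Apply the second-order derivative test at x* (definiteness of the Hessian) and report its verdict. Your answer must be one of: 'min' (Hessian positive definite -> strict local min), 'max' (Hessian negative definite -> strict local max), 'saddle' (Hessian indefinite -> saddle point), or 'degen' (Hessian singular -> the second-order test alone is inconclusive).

Compute the Hessian H = grad^2 f:
  H = [[-8, -2], [-2, -7]]
Verify stationarity: grad f(x*) = H x* + g = (0, 0).
Eigenvalues of H: -9.5616, -5.4384.
Both eigenvalues < 0, so H is negative definite -> x* is a strict local max.

max


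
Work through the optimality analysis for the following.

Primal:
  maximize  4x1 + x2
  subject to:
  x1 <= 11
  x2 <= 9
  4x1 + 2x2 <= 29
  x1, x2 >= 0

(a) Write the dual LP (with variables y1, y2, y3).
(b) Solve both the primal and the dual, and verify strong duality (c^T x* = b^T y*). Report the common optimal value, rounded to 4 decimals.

The standard primal-dual pair for 'max c^T x s.t. A x <= b, x >= 0' is:
  Dual:  min b^T y  s.t.  A^T y >= c,  y >= 0.

So the dual LP is:
  minimize  11y1 + 9y2 + 29y3
  subject to:
    y1 + 4y3 >= 4
    y2 + 2y3 >= 1
    y1, y2, y3 >= 0

Solving the primal: x* = (7.25, 0).
  primal value c^T x* = 29.
Solving the dual: y* = (0, 0, 1).
  dual value b^T y* = 29.
Strong duality: c^T x* = b^T y*. Confirmed.

29


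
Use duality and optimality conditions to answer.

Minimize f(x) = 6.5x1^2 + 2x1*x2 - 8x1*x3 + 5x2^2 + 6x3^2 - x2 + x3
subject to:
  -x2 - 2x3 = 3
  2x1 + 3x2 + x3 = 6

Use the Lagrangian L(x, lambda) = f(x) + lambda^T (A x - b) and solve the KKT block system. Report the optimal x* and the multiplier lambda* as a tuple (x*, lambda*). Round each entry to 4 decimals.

Form the Lagrangian:
  L(x, lambda) = (1/2) x^T Q x + c^T x + lambda^T (A x - b)
Stationarity (grad_x L = 0): Q x + c + A^T lambda = 0.
Primal feasibility: A x = b.

This gives the KKT block system:
  [ Q   A^T ] [ x     ]   [-c ]
  [ A    0  ] [ lambda ] = [ b ]

Solving the linear system:
  x*      = (0.6143, 2.5085, -2.7543)
  lambda* = (-27.2423, -17.5188)
  f(x*)   = 90.7884

x* = (0.6143, 2.5085, -2.7543), lambda* = (-27.2423, -17.5188)


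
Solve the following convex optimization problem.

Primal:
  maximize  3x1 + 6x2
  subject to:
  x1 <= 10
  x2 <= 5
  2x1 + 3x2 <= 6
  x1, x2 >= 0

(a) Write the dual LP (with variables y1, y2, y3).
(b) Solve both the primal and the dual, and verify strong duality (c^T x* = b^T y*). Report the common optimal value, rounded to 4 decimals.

The standard primal-dual pair for 'max c^T x s.t. A x <= b, x >= 0' is:
  Dual:  min b^T y  s.t.  A^T y >= c,  y >= 0.

So the dual LP is:
  minimize  10y1 + 5y2 + 6y3
  subject to:
    y1 + 2y3 >= 3
    y2 + 3y3 >= 6
    y1, y2, y3 >= 0

Solving the primal: x* = (0, 2).
  primal value c^T x* = 12.
Solving the dual: y* = (0, 0, 2).
  dual value b^T y* = 12.
Strong duality: c^T x* = b^T y*. Confirmed.

12


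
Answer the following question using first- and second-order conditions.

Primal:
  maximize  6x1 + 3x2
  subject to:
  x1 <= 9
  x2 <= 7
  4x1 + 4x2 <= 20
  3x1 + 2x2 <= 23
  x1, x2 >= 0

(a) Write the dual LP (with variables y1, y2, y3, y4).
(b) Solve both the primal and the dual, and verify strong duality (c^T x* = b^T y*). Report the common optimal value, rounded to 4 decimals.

The standard primal-dual pair for 'max c^T x s.t. A x <= b, x >= 0' is:
  Dual:  min b^T y  s.t.  A^T y >= c,  y >= 0.

So the dual LP is:
  minimize  9y1 + 7y2 + 20y3 + 23y4
  subject to:
    y1 + 4y3 + 3y4 >= 6
    y2 + 4y3 + 2y4 >= 3
    y1, y2, y3, y4 >= 0

Solving the primal: x* = (5, 0).
  primal value c^T x* = 30.
Solving the dual: y* = (0, 0, 1.5, 0).
  dual value b^T y* = 30.
Strong duality: c^T x* = b^T y*. Confirmed.

30


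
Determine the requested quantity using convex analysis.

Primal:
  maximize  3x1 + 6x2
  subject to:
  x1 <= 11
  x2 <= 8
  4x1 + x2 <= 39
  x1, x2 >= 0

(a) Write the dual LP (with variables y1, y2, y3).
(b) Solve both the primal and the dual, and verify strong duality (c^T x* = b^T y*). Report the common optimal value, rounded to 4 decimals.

The standard primal-dual pair for 'max c^T x s.t. A x <= b, x >= 0' is:
  Dual:  min b^T y  s.t.  A^T y >= c,  y >= 0.

So the dual LP is:
  minimize  11y1 + 8y2 + 39y3
  subject to:
    y1 + 4y3 >= 3
    y2 + y3 >= 6
    y1, y2, y3 >= 0

Solving the primal: x* = (7.75, 8).
  primal value c^T x* = 71.25.
Solving the dual: y* = (0, 5.25, 0.75).
  dual value b^T y* = 71.25.
Strong duality: c^T x* = b^T y*. Confirmed.

71.25


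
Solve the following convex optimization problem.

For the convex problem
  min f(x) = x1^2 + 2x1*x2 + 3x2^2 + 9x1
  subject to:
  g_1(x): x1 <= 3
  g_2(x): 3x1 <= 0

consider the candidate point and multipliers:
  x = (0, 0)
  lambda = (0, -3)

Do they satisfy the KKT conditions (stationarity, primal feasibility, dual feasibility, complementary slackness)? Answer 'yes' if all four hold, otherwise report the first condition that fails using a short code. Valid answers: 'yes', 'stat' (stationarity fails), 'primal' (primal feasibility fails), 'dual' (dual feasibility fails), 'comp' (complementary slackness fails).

Gradient of f: grad f(x) = Q x + c = (9, 0)
Constraint values g_i(x) = a_i^T x - b_i:
  g_1((0, 0)) = -3
  g_2((0, 0)) = 0
Stationarity residual: grad f(x) + sum_i lambda_i a_i = (0, 0)
  -> stationarity OK
Primal feasibility (all g_i <= 0): OK
Dual feasibility (all lambda_i >= 0): FAILS
Complementary slackness (lambda_i * g_i(x) = 0 for all i): OK

Verdict: the first failing condition is dual_feasibility -> dual.

dual


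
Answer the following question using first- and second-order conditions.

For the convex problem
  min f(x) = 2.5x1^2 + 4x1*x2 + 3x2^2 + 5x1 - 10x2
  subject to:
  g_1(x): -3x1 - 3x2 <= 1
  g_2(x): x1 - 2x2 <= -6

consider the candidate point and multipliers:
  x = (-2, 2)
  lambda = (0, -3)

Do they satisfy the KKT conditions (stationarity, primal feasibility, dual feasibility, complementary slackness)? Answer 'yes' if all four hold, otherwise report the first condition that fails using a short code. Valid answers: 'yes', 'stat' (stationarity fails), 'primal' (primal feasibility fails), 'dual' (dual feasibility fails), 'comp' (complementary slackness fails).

Gradient of f: grad f(x) = Q x + c = (3, -6)
Constraint values g_i(x) = a_i^T x - b_i:
  g_1((-2, 2)) = -1
  g_2((-2, 2)) = 0
Stationarity residual: grad f(x) + sum_i lambda_i a_i = (0, 0)
  -> stationarity OK
Primal feasibility (all g_i <= 0): OK
Dual feasibility (all lambda_i >= 0): FAILS
Complementary slackness (lambda_i * g_i(x) = 0 for all i): OK

Verdict: the first failing condition is dual_feasibility -> dual.

dual


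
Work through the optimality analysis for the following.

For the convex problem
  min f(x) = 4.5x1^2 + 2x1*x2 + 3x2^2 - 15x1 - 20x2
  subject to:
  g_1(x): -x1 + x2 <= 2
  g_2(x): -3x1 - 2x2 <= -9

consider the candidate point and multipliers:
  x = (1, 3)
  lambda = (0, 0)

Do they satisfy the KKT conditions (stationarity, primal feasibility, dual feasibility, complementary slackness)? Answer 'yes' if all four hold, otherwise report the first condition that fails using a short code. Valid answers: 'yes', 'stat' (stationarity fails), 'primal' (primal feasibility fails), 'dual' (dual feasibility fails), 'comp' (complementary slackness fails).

Gradient of f: grad f(x) = Q x + c = (0, 0)
Constraint values g_i(x) = a_i^T x - b_i:
  g_1((1, 3)) = 0
  g_2((1, 3)) = 0
Stationarity residual: grad f(x) + sum_i lambda_i a_i = (0, 0)
  -> stationarity OK
Primal feasibility (all g_i <= 0): OK
Dual feasibility (all lambda_i >= 0): OK
Complementary slackness (lambda_i * g_i(x) = 0 for all i): OK

Verdict: yes, KKT holds.

yes


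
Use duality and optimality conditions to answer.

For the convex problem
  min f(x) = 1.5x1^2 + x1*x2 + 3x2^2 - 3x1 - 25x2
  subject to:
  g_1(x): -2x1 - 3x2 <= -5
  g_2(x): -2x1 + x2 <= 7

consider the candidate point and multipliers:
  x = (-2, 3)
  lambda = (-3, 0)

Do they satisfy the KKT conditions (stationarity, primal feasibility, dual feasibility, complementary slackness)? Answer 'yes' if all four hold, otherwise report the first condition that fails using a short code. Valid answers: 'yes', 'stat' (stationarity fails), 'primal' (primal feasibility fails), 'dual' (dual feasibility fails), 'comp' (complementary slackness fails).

Gradient of f: grad f(x) = Q x + c = (-6, -9)
Constraint values g_i(x) = a_i^T x - b_i:
  g_1((-2, 3)) = 0
  g_2((-2, 3)) = 0
Stationarity residual: grad f(x) + sum_i lambda_i a_i = (0, 0)
  -> stationarity OK
Primal feasibility (all g_i <= 0): OK
Dual feasibility (all lambda_i >= 0): FAILS
Complementary slackness (lambda_i * g_i(x) = 0 for all i): OK

Verdict: the first failing condition is dual_feasibility -> dual.

dual


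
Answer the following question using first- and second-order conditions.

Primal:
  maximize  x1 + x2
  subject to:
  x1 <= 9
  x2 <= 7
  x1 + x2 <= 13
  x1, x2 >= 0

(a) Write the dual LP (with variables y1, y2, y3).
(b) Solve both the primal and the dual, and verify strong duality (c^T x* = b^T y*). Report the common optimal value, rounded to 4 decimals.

The standard primal-dual pair for 'max c^T x s.t. A x <= b, x >= 0' is:
  Dual:  min b^T y  s.t.  A^T y >= c,  y >= 0.

So the dual LP is:
  minimize  9y1 + 7y2 + 13y3
  subject to:
    y1 + y3 >= 1
    y2 + y3 >= 1
    y1, y2, y3 >= 0

Solving the primal: x* = (6, 7).
  primal value c^T x* = 13.
Solving the dual: y* = (0, 0, 1).
  dual value b^T y* = 13.
Strong duality: c^T x* = b^T y*. Confirmed.

13


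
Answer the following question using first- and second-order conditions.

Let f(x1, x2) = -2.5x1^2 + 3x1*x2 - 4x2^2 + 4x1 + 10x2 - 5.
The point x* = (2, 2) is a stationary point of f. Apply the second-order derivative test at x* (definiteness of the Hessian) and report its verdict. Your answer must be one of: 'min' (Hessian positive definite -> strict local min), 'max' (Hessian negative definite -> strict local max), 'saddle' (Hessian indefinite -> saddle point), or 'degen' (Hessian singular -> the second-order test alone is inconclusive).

Compute the Hessian H = grad^2 f:
  H = [[-5, 3], [3, -8]]
Verify stationarity: grad f(x*) = H x* + g = (0, 0).
Eigenvalues of H: -9.8541, -3.1459.
Both eigenvalues < 0, so H is negative definite -> x* is a strict local max.

max


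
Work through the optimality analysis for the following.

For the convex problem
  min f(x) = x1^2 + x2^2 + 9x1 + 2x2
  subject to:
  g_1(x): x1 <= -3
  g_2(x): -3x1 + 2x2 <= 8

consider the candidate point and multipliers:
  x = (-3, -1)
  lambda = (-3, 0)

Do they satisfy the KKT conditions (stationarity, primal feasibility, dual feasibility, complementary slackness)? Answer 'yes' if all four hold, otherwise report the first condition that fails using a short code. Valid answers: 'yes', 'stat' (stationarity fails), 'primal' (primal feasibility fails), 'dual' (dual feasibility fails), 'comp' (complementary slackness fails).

Gradient of f: grad f(x) = Q x + c = (3, 0)
Constraint values g_i(x) = a_i^T x - b_i:
  g_1((-3, -1)) = 0
  g_2((-3, -1)) = -1
Stationarity residual: grad f(x) + sum_i lambda_i a_i = (0, 0)
  -> stationarity OK
Primal feasibility (all g_i <= 0): OK
Dual feasibility (all lambda_i >= 0): FAILS
Complementary slackness (lambda_i * g_i(x) = 0 for all i): OK

Verdict: the first failing condition is dual_feasibility -> dual.

dual


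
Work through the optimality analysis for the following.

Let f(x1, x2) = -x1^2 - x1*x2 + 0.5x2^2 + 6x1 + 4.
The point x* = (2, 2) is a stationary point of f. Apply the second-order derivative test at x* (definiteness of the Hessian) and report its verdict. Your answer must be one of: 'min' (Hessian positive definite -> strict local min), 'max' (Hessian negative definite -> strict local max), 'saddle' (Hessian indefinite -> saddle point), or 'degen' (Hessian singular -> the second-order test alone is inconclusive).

Compute the Hessian H = grad^2 f:
  H = [[-2, -1], [-1, 1]]
Verify stationarity: grad f(x*) = H x* + g = (0, 0).
Eigenvalues of H: -2.3028, 1.3028.
Eigenvalues have mixed signs, so H is indefinite -> x* is a saddle point.

saddle


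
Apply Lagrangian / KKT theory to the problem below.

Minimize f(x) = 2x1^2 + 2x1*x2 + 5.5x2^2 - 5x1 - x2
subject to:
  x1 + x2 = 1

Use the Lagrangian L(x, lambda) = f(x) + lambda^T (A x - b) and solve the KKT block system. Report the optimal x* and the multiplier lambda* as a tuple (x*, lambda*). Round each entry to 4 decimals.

Form the Lagrangian:
  L(x, lambda) = (1/2) x^T Q x + c^T x + lambda^T (A x - b)
Stationarity (grad_x L = 0): Q x + c + A^T lambda = 0.
Primal feasibility: A x = b.

This gives the KKT block system:
  [ Q   A^T ] [ x     ]   [-c ]
  [ A    0  ] [ lambda ] = [ b ]

Solving the linear system:
  x*      = (1.1818, -0.1818)
  lambda* = (0.6364)
  f(x*)   = -3.1818

x* = (1.1818, -0.1818), lambda* = (0.6364)


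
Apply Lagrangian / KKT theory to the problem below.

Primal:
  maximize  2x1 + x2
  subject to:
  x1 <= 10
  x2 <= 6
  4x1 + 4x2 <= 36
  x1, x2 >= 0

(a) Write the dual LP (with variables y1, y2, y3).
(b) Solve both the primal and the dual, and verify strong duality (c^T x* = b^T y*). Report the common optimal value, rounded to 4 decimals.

The standard primal-dual pair for 'max c^T x s.t. A x <= b, x >= 0' is:
  Dual:  min b^T y  s.t.  A^T y >= c,  y >= 0.

So the dual LP is:
  minimize  10y1 + 6y2 + 36y3
  subject to:
    y1 + 4y3 >= 2
    y2 + 4y3 >= 1
    y1, y2, y3 >= 0

Solving the primal: x* = (9, 0).
  primal value c^T x* = 18.
Solving the dual: y* = (0, 0, 0.5).
  dual value b^T y* = 18.
Strong duality: c^T x* = b^T y*. Confirmed.

18


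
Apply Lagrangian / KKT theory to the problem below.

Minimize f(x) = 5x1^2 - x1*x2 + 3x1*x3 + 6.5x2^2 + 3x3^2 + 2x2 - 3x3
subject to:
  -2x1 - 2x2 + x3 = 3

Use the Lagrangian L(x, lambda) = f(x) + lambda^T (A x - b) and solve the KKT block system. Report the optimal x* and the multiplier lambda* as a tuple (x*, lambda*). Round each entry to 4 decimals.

Form the Lagrangian:
  L(x, lambda) = (1/2) x^T Q x + c^T x + lambda^T (A x - b)
Stationarity (grad_x L = 0): Q x + c + A^T lambda = 0.
Primal feasibility: A x = b.

This gives the KKT block system:
  [ Q   A^T ] [ x     ]   [-c ]
  [ A    0  ] [ lambda ] = [ b ]

Solving the linear system:
  x*      = (-0.5981, -0.3961, 1.0116)
  lambda* = (-1.2753)
  f(x*)   = -0.0006

x* = (-0.5981, -0.3961, 1.0116), lambda* = (-1.2753)


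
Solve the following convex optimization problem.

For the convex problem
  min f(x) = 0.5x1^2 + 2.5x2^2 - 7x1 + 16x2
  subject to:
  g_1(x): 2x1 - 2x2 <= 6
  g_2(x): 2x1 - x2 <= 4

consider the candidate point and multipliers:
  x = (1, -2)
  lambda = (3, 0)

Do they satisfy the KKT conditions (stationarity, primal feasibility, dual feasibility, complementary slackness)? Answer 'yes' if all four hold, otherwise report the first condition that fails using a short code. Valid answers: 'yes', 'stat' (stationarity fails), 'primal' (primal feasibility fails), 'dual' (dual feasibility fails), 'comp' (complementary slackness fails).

Gradient of f: grad f(x) = Q x + c = (-6, 6)
Constraint values g_i(x) = a_i^T x - b_i:
  g_1((1, -2)) = 0
  g_2((1, -2)) = 0
Stationarity residual: grad f(x) + sum_i lambda_i a_i = (0, 0)
  -> stationarity OK
Primal feasibility (all g_i <= 0): OK
Dual feasibility (all lambda_i >= 0): OK
Complementary slackness (lambda_i * g_i(x) = 0 for all i): OK

Verdict: yes, KKT holds.

yes


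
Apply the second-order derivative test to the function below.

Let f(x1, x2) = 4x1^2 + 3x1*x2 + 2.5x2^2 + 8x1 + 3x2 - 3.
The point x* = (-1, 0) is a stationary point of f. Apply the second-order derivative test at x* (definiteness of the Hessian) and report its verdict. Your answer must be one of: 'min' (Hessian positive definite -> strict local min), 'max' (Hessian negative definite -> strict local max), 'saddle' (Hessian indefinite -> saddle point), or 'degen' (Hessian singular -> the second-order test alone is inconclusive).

Compute the Hessian H = grad^2 f:
  H = [[8, 3], [3, 5]]
Verify stationarity: grad f(x*) = H x* + g = (0, 0).
Eigenvalues of H: 3.1459, 9.8541.
Both eigenvalues > 0, so H is positive definite -> x* is a strict local min.

min


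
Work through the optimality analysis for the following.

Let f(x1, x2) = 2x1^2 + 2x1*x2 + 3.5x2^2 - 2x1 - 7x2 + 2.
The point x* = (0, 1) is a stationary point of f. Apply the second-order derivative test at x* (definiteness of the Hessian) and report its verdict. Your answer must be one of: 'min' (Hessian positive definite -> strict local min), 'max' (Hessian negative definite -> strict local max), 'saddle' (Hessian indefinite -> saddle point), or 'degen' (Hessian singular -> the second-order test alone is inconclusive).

Compute the Hessian H = grad^2 f:
  H = [[4, 2], [2, 7]]
Verify stationarity: grad f(x*) = H x* + g = (0, 0).
Eigenvalues of H: 3, 8.
Both eigenvalues > 0, so H is positive definite -> x* is a strict local min.

min


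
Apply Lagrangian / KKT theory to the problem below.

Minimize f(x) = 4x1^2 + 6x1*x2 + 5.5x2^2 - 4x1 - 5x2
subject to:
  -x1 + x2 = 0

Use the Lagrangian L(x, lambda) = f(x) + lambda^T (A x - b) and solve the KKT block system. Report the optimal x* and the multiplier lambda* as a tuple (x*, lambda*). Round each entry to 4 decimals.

Form the Lagrangian:
  L(x, lambda) = (1/2) x^T Q x + c^T x + lambda^T (A x - b)
Stationarity (grad_x L = 0): Q x + c + A^T lambda = 0.
Primal feasibility: A x = b.

This gives the KKT block system:
  [ Q   A^T ] [ x     ]   [-c ]
  [ A    0  ] [ lambda ] = [ b ]

Solving the linear system:
  x*      = (0.2903, 0.2903)
  lambda* = (0.0645)
  f(x*)   = -1.3065

x* = (0.2903, 0.2903), lambda* = (0.0645)


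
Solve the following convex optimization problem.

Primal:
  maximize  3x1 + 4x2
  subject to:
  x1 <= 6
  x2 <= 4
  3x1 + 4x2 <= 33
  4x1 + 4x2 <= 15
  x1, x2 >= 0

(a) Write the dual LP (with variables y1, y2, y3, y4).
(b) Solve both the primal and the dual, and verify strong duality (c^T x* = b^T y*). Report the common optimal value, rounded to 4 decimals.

The standard primal-dual pair for 'max c^T x s.t. A x <= b, x >= 0' is:
  Dual:  min b^T y  s.t.  A^T y >= c,  y >= 0.

So the dual LP is:
  minimize  6y1 + 4y2 + 33y3 + 15y4
  subject to:
    y1 + 3y3 + 4y4 >= 3
    y2 + 4y3 + 4y4 >= 4
    y1, y2, y3, y4 >= 0

Solving the primal: x* = (0, 3.75).
  primal value c^T x* = 15.
Solving the dual: y* = (0, 0, 0, 1).
  dual value b^T y* = 15.
Strong duality: c^T x* = b^T y*. Confirmed.

15


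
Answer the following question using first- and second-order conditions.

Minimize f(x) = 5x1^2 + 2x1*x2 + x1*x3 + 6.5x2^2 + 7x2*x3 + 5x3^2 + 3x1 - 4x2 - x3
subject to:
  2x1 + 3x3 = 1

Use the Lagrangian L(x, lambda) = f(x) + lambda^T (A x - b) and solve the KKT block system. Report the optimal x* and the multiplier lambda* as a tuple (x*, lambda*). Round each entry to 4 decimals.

Form the Lagrangian:
  L(x, lambda) = (1/2) x^T Q x + c^T x + lambda^T (A x - b)
Stationarity (grad_x L = 0): Q x + c + A^T lambda = 0.
Primal feasibility: A x = b.

This gives the KKT block system:
  [ Q   A^T ] [ x     ]   [-c ]
  [ A    0  ] [ lambda ] = [ b ]

Solving the linear system:
  x*      = (-0.1143, 0.1048, 0.4095)
  lambda* = (-1.2381)
  f(x*)   = 0.0333

x* = (-0.1143, 0.1048, 0.4095), lambda* = (-1.2381)


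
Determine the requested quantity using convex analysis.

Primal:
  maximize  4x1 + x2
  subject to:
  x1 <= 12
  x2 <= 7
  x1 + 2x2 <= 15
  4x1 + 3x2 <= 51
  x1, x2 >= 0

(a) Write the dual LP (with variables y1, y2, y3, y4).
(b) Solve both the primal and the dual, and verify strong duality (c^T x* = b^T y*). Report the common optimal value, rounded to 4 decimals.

The standard primal-dual pair for 'max c^T x s.t. A x <= b, x >= 0' is:
  Dual:  min b^T y  s.t.  A^T y >= c,  y >= 0.

So the dual LP is:
  minimize  12y1 + 7y2 + 15y3 + 51y4
  subject to:
    y1 + y3 + 4y4 >= 4
    y2 + 2y3 + 3y4 >= 1
    y1, y2, y3, y4 >= 0

Solving the primal: x* = (12, 1).
  primal value c^T x* = 49.
Solving the dual: y* = (2.6667, 0, 0, 0.3333).
  dual value b^T y* = 49.
Strong duality: c^T x* = b^T y*. Confirmed.

49


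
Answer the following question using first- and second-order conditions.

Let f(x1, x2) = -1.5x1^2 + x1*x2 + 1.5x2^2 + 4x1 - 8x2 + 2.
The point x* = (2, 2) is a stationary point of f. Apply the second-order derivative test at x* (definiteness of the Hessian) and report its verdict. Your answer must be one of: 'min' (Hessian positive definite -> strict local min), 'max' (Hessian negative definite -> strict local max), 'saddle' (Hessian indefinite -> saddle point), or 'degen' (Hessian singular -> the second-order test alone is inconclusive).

Compute the Hessian H = grad^2 f:
  H = [[-3, 1], [1, 3]]
Verify stationarity: grad f(x*) = H x* + g = (0, 0).
Eigenvalues of H: -3.1623, 3.1623.
Eigenvalues have mixed signs, so H is indefinite -> x* is a saddle point.

saddle


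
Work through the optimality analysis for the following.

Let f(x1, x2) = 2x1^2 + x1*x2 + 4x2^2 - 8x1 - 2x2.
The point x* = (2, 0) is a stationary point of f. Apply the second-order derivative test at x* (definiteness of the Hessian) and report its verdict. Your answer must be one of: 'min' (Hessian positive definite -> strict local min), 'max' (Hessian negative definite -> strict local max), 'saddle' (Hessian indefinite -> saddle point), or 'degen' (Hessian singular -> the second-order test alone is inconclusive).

Compute the Hessian H = grad^2 f:
  H = [[4, 1], [1, 8]]
Verify stationarity: grad f(x*) = H x* + g = (0, 0).
Eigenvalues of H: 3.7639, 8.2361.
Both eigenvalues > 0, so H is positive definite -> x* is a strict local min.

min


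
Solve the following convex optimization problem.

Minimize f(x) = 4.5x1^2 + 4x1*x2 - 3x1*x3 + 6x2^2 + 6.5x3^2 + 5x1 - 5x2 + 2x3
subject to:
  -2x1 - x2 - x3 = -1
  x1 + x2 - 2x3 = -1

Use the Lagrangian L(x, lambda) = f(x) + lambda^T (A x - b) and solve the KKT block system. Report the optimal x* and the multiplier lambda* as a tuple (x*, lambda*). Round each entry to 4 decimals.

Form the Lagrangian:
  L(x, lambda) = (1/2) x^T Q x + c^T x + lambda^T (A x - b)
Stationarity (grad_x L = 0): Q x + c + A^T lambda = 0.
Primal feasibility: A x = b.

This gives the KKT block system:
  [ Q   A^T ] [ x     ]   [-c ]
  [ A    0  ] [ lambda ] = [ b ]

Solving the linear system:
  x*      = (-0.0753, 0.4589, 0.6918)
  lambda* = (3.8767, 3.6712)
  f(x*)   = 3.1301

x* = (-0.0753, 0.4589, 0.6918), lambda* = (3.8767, 3.6712)
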